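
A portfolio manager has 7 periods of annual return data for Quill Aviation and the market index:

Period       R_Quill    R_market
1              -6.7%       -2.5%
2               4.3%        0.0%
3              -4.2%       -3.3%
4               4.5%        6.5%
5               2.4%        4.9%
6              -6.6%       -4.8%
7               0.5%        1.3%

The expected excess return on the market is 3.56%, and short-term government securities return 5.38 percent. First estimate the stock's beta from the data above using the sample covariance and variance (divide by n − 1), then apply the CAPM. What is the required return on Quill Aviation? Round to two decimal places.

8.88%

Mean R_i = (-6.7 + 4.3 − 4.2 + 4.5 + 2.4 − 6.6 + 0.5) / 7 = -0.8286%
Mean R_m = (-2.5 + 0.0 − 3.3 + 6.5 + 4.9 − 4.8 + 1.3) / 7 = 0.3000%
Σ(R_i − R̄_i)(R_m − R̄_m) = 105.6900  ⇒  Cov = 105.6900 / 6 = 17.6150
Σ(R_m − R̄_m)² = 107.5000  ⇒  Var(R_m) = 107.5000 / 6 = 17.9167
β = Cov / Var(R_m) = 17.6150 / 17.9167 = 0.9832
E(R) = R_f + β × MRP = 5.38% + 0.9832 × 3.56% = 8.88%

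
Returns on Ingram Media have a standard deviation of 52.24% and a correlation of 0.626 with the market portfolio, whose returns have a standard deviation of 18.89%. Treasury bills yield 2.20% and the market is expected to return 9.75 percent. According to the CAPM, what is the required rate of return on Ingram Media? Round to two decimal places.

15.27%

β = ρ × σ_i / σ_m = 0.626 × 52.24% / 18.89% = 1.7312
MRP = 9.75% − 2.20% = 7.55%
E(R) = 2.20% + 1.7312 × 7.55% = 15.27%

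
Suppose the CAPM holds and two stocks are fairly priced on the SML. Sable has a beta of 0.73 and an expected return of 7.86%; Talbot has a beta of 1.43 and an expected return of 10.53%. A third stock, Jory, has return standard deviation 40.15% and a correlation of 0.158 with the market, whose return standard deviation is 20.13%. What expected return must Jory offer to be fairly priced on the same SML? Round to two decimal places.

6.28%

MRP = (10.53% − 7.86%) / (1.43 − 0.73) = 3.8143%
R_f = 7.86% − 0.73 × 3.8143% = 5.0756%
β_Jory = ρ·σ_i/σ_m = 0.158 × 40.15 / 20.13 = 0.3151
E(R_Jory) = R_f + β × MRP = 5.0756% + 0.3151 × 3.8143% = 6.28%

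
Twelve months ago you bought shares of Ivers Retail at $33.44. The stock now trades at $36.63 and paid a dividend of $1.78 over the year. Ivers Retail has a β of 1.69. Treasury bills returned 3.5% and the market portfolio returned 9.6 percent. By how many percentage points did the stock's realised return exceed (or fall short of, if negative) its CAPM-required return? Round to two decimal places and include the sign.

Realised HPR = (P1 + D1 − P0) / P0 = (36.63 + 1.78 − 33.44) / 33.44 = 4.97 / 33.44 = 14.8624%
MRP = 9.6% − 3.5% = 6.10%
CAPM required = R_f + β·MRP = 3.5% + 1.69 × 6.1% = 13.8090%
α = realised − required = 14.8624% − 13.8090% = +1.05%

+1.05%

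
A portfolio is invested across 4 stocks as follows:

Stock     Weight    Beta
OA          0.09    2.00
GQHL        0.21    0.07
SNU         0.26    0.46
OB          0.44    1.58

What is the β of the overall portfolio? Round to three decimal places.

1.010

β_P = Σ w_i β_i = 0.09×2.00 + 0.21×0.07 + 0.26×0.46 + 0.44×1.58 = 1.0095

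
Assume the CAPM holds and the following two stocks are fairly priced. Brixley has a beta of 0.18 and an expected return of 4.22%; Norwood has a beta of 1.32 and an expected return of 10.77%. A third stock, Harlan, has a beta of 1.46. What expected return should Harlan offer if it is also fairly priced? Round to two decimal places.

11.57%

MRP (SML slope) = (10.77% − 4.22%) / (1.32 − 0.18) = 6.55% / 1.14 = 5.7456%
R_f (intercept) = 4.22% − 0.18 × 5.7456% = 3.1858%
E(R_Harlan) = R_f + β × MRP = 3.1858% + 1.46 × 5.7456% = 11.57%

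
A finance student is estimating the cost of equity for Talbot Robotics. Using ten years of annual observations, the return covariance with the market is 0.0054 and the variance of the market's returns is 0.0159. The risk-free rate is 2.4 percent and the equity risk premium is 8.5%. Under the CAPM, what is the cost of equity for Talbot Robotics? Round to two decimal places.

5.29%

β = Cov(R_i, R_m) / Var(R_m) = 0.0054 / 0.0159 = 0.3396
E(R) = R_f + β × MRP = 2.4% + 0.3396 × 8.5% = 5.29%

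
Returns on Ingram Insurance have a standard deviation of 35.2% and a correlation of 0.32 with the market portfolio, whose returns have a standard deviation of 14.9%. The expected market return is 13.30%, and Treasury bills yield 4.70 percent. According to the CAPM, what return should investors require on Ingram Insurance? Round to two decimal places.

β = ρ × σ_i / σ_m = 0.32 × 35.2% / 14.9% = 0.7560
MRP = 13.30% − 4.70% = 8.60%
E(R) = 4.70% + 0.7560 × 8.60% = 11.20%

11.20%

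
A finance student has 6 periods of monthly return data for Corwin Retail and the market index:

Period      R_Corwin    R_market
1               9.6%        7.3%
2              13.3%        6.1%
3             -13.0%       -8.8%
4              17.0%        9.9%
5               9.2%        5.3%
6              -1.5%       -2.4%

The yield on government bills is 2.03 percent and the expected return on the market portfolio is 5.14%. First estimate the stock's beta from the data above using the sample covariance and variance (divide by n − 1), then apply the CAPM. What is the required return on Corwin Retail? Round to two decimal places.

6.84%

Mean R_i = (9.6 + 13.3 − 13.0 + 17.0 + 9.2 − 1.5) / 6 = 5.7667%
Mean R_m = (7.3 + 6.1 − 8.8 + 9.9 + 5.3 − 2.4) / 6 = 2.9000%
Σ(R_i − R̄_i)(R_m − R̄_m) = 385.9300  ⇒  Cov = 385.9300 / 5 = 77.1860
Σ(R_m − R̄_m)² = 249.3400  ⇒  Var(R_m) = 249.3400 / 5 = 49.8680
β = Cov / Var(R_m) = 77.1860 / 49.8680 = 1.5478
MRP = 5.14% − 2.03% = 3.11%
E(R) = R_f + β × MRP = 2.03% + 1.5478 × 3.11% = 6.84%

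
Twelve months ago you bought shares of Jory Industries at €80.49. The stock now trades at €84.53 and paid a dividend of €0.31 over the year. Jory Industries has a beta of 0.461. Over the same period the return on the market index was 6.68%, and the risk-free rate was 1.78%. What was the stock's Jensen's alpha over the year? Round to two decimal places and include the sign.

Realised HPR = (P1 + D1 − P0) / P0 = (84.53 + 0.31 − 80.49) / 80.49 = 4.35 / 80.49 = 5.4044%
MRP = 6.68% − 1.78% = 4.90%
CAPM required = R_f + β·MRP = 1.78% + 0.461 × 4.90% = 4.03890%
α = realised − required = 5.4044% − 4.03890% = +1.37%

+1.37%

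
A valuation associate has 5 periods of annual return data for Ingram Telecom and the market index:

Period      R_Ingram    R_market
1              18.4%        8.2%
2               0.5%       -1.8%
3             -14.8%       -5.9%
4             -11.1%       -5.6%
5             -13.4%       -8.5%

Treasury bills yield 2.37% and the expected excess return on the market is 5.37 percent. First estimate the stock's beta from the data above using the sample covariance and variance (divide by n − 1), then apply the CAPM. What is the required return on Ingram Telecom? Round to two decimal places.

Mean R_i = (18.4 + 0.5 − 14.8 − 11.1 − 13.4) / 5 = -4.0800%
Mean R_m = (8.2 − 1.8 − 5.9 − 5.6 − 8.5) / 5 = -2.7200%
Σ(R_i − R̄_i)(R_m − R̄_m) = 357.8720  ⇒  Cov = 357.8720 / 4 = 89.4680
Σ(R_m − R̄_m)² = 171.9080  ⇒  Var(R_m) = 171.9080 / 4 = 42.9770
β = Cov / Var(R_m) = 89.4680 / 42.9770 = 2.0818
E(R) = R_f + β × MRP = 2.37% + 2.0818 × 5.37% = 13.55%

13.55%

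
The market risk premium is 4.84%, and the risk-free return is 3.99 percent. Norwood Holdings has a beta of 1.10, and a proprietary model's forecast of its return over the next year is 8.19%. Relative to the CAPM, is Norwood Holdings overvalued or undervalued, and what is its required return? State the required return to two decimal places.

Overvalued; required return 9.31%

Required return = R_f + β·MRP = 3.99% + 1.10 × 4.84% = 9.31%
Forecast 8.19% < required 9.31% → the stock plots below the SML → overvalued.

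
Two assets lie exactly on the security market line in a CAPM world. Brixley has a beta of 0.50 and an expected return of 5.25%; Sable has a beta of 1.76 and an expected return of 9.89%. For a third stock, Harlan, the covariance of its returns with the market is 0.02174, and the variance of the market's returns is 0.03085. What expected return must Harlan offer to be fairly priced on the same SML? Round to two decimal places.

MRP = (9.89% − 5.25%) / (1.76 − 0.50) = 3.6825%
R_f = 5.25% − 0.50 × 3.6825% = 3.4088%
β_Harlan = Cov / Var(R_m) = 0.02174 / 0.03085 = 0.7047
E(R_Harlan) = R_f + β × MRP = 3.4088% + 0.7047 × 3.6825% = 6.00%

6.00%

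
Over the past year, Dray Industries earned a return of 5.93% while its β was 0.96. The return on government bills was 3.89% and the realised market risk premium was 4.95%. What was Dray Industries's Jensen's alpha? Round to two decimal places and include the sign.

CAPM benchmark = R_f + β(R_m − R_f) = 3.89% + 0.96 × 4.95% = 8.6420%
α = actual − benchmark = 5.93% − 8.6420% = -2.71%

-2.71%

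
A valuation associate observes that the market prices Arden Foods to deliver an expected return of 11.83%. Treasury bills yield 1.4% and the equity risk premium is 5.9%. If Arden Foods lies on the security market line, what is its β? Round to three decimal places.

1.768

β = (E(R) − R_f) / MRP = (11.83% − 1.4%) / 5.9% = 10.43% / 5.9% = 1.768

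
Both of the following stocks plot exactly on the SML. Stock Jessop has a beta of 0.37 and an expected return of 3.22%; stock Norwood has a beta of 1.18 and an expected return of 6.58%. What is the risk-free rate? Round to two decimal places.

Both satisfy E(R) = R_f + β·MRP, so the slope of the SML is
MRP = (6.58% − 3.22%) / (1.18 − 0.37) = 3.36% / 0.81 = 4.1481%
R_f = E(R_Jessop) − β_Jessop·MRP = 3.22% − 0.37 × 4.1481% = 1.6852%

1.69%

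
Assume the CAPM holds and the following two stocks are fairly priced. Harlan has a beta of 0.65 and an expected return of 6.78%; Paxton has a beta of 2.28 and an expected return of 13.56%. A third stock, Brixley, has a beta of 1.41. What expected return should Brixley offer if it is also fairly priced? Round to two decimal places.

9.94%

MRP (SML slope) = (13.56% − 6.78%) / (2.28 − 0.65) = 6.78% / 1.63 = 4.1595%
R_f (intercept) = 6.78% − 0.65 × 4.1595% = 4.0763%
E(R_Brixley) = R_f + β × MRP = 4.0763% + 1.41 × 4.1595% = 9.94%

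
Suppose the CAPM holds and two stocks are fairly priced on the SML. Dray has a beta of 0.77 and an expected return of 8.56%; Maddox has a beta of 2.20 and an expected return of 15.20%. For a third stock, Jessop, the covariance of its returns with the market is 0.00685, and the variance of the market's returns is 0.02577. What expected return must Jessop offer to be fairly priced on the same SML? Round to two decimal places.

6.22%

MRP = (15.20% − 8.56%) / (2.20 − 0.77) = 4.6434%
R_f = 8.56% − 0.77 × 4.6434% = 4.9846%
β_Jessop = Cov / Var(R_m) = 0.00685 / 0.02577 = 0.2658
E(R_Jessop) = R_f + β × MRP = 4.9846% + 0.2658 × 4.6434% = 6.22%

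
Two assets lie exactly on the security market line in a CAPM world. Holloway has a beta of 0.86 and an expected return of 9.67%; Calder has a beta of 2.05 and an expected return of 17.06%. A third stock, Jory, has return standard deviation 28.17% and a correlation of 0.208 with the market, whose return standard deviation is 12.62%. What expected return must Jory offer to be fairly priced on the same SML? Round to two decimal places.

7.21%

MRP = (17.06% − 9.67%) / (2.05 − 0.86) = 6.2101%
R_f = 9.67% − 0.86 × 6.2101% = 4.3293%
β_Jory = ρ·σ_i/σ_m = 0.208 × 28.17 / 12.62 = 0.4643
E(R_Jory) = R_f + β × MRP = 4.3293% + 0.4643 × 6.2101% = 7.21%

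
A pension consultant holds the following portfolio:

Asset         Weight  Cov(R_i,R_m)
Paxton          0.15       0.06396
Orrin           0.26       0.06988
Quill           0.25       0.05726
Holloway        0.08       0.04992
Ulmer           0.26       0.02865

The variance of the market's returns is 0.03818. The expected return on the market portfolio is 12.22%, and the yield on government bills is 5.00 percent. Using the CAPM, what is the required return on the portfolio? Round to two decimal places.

β_Paxton = 0.06396 / 0.03818 = 1.6752
β_Orrin = 0.06988 / 0.03818 = 1.8303
β_Quill = 0.05726 / 0.03818 = 1.4997
β_Holloway = 0.04992 / 0.03818 = 1.3075
β_Ulmer = 0.02865 / 0.03818 = 0.7504
β_P = Σ w_i β_i = 0.15×1.6752 + 0.26×1.8303 + 0.25×1.4997 + 0.08×1.3075 + 0.26×0.7504 = 1.4018
MRP = 12.22% − 5.00% = 7.22%
E(R_P) = R_f + β_P × MRP = 5.00% + 1.4018 × 7.22% = 15.12%

15.12%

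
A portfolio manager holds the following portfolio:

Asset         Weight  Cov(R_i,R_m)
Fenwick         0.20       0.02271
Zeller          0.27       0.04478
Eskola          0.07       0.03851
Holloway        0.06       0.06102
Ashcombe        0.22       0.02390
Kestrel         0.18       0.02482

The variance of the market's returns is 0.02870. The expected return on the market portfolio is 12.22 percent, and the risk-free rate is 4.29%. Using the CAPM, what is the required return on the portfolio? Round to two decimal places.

β_Fenwick = 0.02271 / 0.02870 = 0.7913
β_Zeller = 0.04478 / 0.02870 = 1.5603
β_Eskola = 0.03851 / 0.02870 = 1.3418
β_Holloway = 0.06102 / 0.02870 = 2.1261
β_Ashcombe = 0.02390 / 0.02870 = 0.8328
β_Kestrel = 0.02482 / 0.02870 = 0.8648
β_P = Σ w_i β_i = 0.20×0.7913 + 0.27×1.5603 + 0.07×1.3418 + 0.06×2.1261 + 0.22×0.8328 + 0.18×0.8648 = 1.1399
MRP = 12.22% − 4.29% = 7.93%
E(R_P) = R_f + β_P × MRP = 4.29% + 1.1399 × 7.93% = 13.33%

13.33%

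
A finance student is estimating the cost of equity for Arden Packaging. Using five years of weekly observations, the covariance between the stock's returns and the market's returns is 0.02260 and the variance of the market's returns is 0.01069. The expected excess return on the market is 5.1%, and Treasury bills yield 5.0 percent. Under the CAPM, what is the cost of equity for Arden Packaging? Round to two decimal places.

15.78%

β = Cov(R_i, R_m) / Var(R_m) = 0.02260 / 0.01069 = 2.1141
E(R) = R_f + β × MRP = 5.0% + 2.1141 × 5.1% = 15.78%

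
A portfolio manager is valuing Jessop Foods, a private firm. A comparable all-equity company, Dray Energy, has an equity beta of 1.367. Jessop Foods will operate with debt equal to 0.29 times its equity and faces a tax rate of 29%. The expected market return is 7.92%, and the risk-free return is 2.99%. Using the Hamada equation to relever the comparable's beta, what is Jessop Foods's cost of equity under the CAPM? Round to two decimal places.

11.12%

β_L = β_U × [1 + (1 − t)(D/E)] = 1.367 × [1 + (1 − 0.29) × 0.29]
    = 1.367 × [1 + 0.71 × 0.29] = 1.367 × 1.2059 = 1.6485
MRP = 7.92% − 2.99% = 4.93%
E(R) = R_f + β_L × MRP = 2.99% + 1.6485 × 4.93% = 11.12%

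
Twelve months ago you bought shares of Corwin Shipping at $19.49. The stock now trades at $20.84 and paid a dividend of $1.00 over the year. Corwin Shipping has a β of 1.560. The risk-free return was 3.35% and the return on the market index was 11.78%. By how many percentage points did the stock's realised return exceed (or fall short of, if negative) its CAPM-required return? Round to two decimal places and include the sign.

-4.44%

Realised HPR = (P1 + D1 − P0) / P0 = (20.84 + 1.00 − 19.49) / 19.49 = 2.35 / 19.49 = 12.0575%
MRP = 11.78% − 3.35% = 8.43%
CAPM required = R_f + β·MRP = 3.35% + 1.560 × 8.43% = 16.50080%
α = realised − required = 12.0575% − 16.50080% = -4.44%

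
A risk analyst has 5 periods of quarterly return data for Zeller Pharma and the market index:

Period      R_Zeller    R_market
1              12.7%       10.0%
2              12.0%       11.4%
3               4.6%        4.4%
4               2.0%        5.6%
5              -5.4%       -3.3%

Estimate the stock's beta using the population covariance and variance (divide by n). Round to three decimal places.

1.253

Mean R_i = (12.7 + 12.0 + 4.6 + 2.0 − 5.4) / 5 = 5.1800%
Mean R_m = (10.0 + 11.4 + 4.4 + 5.6 − 3.3) / 5 = 5.6200%
Σ(R_i − R̄_i)(R_m − R̄_m) = 167.5020  ⇒  Cov = 167.5020 / 5 = 33.5004
Σ(R_m − R̄_m)² = 133.6480  ⇒  Var(R_m) = 133.6480 / 5 = 26.7296
β = Cov / Var(R_m) = 33.5004 / 26.7296 = 1.2533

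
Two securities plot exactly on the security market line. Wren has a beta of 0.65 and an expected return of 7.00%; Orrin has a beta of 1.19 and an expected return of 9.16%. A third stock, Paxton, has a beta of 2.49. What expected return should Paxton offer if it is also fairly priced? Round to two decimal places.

MRP (SML slope) = (9.16% − 7.00%) / (1.19 − 0.65) = 2.16% / 0.54 = 4.0000%
R_f (intercept) = 7.00% − 0.65 × 4.0000% = 4.4000%
E(R_Paxton) = R_f + β × MRP = 4.4000% + 2.49 × 4.0000% = 14.36%

14.36%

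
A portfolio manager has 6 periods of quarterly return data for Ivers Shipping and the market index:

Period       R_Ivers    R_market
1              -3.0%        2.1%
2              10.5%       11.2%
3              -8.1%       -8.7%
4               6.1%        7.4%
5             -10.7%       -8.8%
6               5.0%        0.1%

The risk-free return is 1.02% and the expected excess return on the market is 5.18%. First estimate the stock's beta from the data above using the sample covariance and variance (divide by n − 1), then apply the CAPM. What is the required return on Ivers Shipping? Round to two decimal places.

5.98%

Mean R_i = (-3.0 + 10.5 − 8.1 + 6.1 − 10.7 + 5.0) / 6 = -0.0333%
Mean R_m = (2.1 + 11.2 − 8.7 + 7.4 − 8.8 + 0.1) / 6 = 0.5500%
Σ(R_i − R̄_i)(R_m − R̄_m) = 321.6800  ⇒  Cov = 321.6800 / 5 = 64.3360
Σ(R_m − R̄_m)² = 335.9350  ⇒  Var(R_m) = 335.9350 / 5 = 67.1870
β = Cov / Var(R_m) = 64.3360 / 67.1870 = 0.9576
E(R) = R_f + β × MRP = 1.02% + 0.9576 × 5.18% = 5.98%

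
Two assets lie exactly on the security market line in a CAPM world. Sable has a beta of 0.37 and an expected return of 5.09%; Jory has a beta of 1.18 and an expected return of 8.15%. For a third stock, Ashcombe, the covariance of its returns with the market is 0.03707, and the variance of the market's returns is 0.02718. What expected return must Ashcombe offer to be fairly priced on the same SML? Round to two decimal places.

8.84%

MRP = (8.15% − 5.09%) / (1.18 − 0.37) = 3.7778%
R_f = 5.09% − 0.37 × 3.7778% = 3.6922%
β_Ashcombe = Cov / Var(R_m) = 0.03707 / 0.02718 = 1.3639
E(R_Ashcombe) = R_f + β × MRP = 3.6922% + 1.3639 × 3.7778% = 8.84%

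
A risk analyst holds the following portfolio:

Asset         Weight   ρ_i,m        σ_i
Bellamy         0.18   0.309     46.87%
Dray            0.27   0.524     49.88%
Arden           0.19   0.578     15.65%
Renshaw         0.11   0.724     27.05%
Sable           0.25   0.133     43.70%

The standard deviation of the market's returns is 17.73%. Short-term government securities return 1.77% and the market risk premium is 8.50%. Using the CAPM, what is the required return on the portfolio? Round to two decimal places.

8.96%

β_Bellamy = 0.309 × 46.87% / 17.73% = 0.8169
β_Dray = 0.524 × 49.88% / 17.73% = 1.4742
β_Arden = 0.578 × 15.65% / 17.73% = 0.5102
β_Renshaw = 0.724 × 27.05% / 17.73% = 1.1046
β_Sable = 0.133 × 43.70% / 17.73% = 0.3278
β_P = Σ w_i β_i = 0.18×0.8169 + 0.27×1.4742 + 0.19×0.5102 + 0.11×1.1046 + 0.25×0.3278 = 0.8455
E(R_P) = R_f + β_P × MRP = 1.77% + 0.8455 × 8.50% = 8.96%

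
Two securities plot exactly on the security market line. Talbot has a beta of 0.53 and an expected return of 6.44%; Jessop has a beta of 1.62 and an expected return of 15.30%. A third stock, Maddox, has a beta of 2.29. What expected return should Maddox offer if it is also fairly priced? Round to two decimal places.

20.75%

MRP (SML slope) = (15.30% − 6.44%) / (1.62 − 0.53) = 8.86% / 1.09 = 8.1284%
R_f (intercept) = 6.44% − 0.53 × 8.1284% = 2.1319%
E(R_Maddox) = R_f + β × MRP = 2.1319% + 2.29 × 8.1284% = 20.75%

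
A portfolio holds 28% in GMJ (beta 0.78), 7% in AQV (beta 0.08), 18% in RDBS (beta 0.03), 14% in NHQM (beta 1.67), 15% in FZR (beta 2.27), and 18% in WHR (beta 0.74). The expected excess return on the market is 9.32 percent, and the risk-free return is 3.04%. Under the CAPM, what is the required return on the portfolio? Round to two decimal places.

11.77%

β_P = Σ w_i β_i = 0.28×0.78 + 0.07×0.08 + 0.18×0.03 + 0.14×1.67 + 0.15×2.27 + 0.18×0.74 = 0.9369
E(R_P) = R_f + β_P × MRP = 3.04% + 0.9369 × 9.32% = 11.77%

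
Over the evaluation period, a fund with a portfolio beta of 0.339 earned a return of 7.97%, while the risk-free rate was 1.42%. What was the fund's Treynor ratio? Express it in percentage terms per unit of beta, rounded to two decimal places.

19.32%

Treynor = (R_P − R_f) / β_P = (7.97% − 1.42%) / 0.3390 = 6.55% / 0.3390 = 19.32%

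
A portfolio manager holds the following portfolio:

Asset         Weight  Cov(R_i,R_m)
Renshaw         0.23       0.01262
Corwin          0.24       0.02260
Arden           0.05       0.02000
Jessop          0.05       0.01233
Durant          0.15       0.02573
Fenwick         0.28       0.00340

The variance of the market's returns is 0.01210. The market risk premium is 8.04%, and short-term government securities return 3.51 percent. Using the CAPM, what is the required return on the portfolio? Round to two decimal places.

β_Renshaw = 0.01262 / 0.01210 = 1.0430
β_Corwin = 0.02260 / 0.01210 = 1.8678
β_Arden = 0.02000 / 0.01210 = 1.6529
β_Jessop = 0.01233 / 0.01210 = 1.0190
β_Durant = 0.02573 / 0.01210 = 2.1264
β_Fenwick = 0.00340 / 0.01210 = 0.2810
β_P = Σ w_i β_i = 0.23×1.0430 + 0.24×1.8678 + 0.05×1.6529 + 0.05×1.0190 + 0.15×2.1264 + 0.28×0.2810 = 1.2194
E(R_P) = R_f + β_P × MRP = 3.51% + 1.2194 × 8.04% = 13.31%

13.31%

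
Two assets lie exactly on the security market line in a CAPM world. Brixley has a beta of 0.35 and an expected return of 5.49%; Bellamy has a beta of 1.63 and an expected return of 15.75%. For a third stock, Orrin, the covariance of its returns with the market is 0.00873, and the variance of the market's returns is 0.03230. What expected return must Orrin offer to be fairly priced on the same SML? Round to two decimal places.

MRP = (15.75% − 5.49%) / (1.63 − 0.35) = 8.0156%
R_f = 5.49% − 0.35 × 8.0156% = 2.6845%
β_Orrin = Cov / Var(R_m) = 0.00873 / 0.03230 = 0.2703
E(R_Orrin) = R_f + β × MRP = 2.6845% + 0.2703 × 8.0156% = 4.85%

4.85%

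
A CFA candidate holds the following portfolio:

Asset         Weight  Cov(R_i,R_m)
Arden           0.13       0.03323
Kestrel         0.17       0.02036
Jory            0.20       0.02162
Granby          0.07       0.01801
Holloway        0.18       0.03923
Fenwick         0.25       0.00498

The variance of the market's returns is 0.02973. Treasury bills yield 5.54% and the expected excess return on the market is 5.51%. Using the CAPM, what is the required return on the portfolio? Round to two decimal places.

9.56%

β_Arden = 0.03323 / 0.02973 = 1.1177
β_Kestrel = 0.02036 / 0.02973 = 0.6848
β_Jory = 0.02162 / 0.02973 = 0.7272
β_Granby = 0.01801 / 0.02973 = 0.6058
β_Holloway = 0.03923 / 0.02973 = 1.3195
β_Fenwick = 0.00498 / 0.02973 = 0.1675
β_P = Σ w_i β_i = 0.13×1.1177 + 0.17×0.6848 + 0.20×0.7272 + 0.07×0.6058 + 0.18×1.3195 + 0.25×0.1675 = 0.7289
E(R_P) = R_f + β_P × MRP = 5.54% + 0.7289 × 5.51% = 9.56%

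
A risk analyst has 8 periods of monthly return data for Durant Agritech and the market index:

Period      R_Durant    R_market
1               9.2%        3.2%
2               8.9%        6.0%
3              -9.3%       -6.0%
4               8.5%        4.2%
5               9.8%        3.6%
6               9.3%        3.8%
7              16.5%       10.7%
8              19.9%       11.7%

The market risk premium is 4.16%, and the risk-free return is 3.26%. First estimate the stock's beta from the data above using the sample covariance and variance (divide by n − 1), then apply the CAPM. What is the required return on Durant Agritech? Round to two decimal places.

Mean R_i = (9.2 + 8.9 − 9.3 + 8.5 + 9.8 + 9.3 + 16.5 + 19.9) / 8 = 9.1000%
Mean R_m = (3.2 + 6.0 − 6.0 + 4.2 + 3.6 + 3.8 + 10.7 + 11.7) / 8 = 4.6500%
Σ(R_i − R̄_i)(R_m − R̄_m) = 315.8200  ⇒  Cov = 315.8200 / 7 = 45.1171
Σ(R_m − R̄_m)² = 205.6800  ⇒  Var(R_m) = 205.6800 / 7 = 29.3829
β = Cov / Var(R_m) = 45.1171 / 29.3829 = 1.5355
E(R) = R_f + β × MRP = 3.26% + 1.5355 × 4.16% = 9.65%

9.65%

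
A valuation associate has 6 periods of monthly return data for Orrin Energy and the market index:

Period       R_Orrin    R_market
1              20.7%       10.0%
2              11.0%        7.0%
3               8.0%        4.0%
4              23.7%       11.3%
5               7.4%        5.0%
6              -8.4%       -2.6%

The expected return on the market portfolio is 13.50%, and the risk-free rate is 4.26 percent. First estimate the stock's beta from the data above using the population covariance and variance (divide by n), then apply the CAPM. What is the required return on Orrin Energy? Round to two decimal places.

25.30%

Mean R_i = (20.7 + 11.0 + 8.0 + 23.7 + 7.4 − 8.4) / 6 = 10.4000%
Mean R_m = (10.0 + 7.0 + 4.0 + 11.3 + 5.0 − 2.6) / 6 = 5.7833%
Σ(R_i − R̄_i)(R_m − R̄_m) = 281.7700  ⇒  Cov = 281.7700 / 6 = 46.9617
Σ(R_m − R̄_m)² = 123.7683  ⇒  Var(R_m) = 123.7683 / 6 = 20.6281
β = Cov / Var(R_m) = 46.9617 / 20.6281 = 2.2766
MRP = 13.50% − 4.26% = 9.24%
E(R) = R_f + β × MRP = 4.26% + 2.2766 × 9.24% = 25.30%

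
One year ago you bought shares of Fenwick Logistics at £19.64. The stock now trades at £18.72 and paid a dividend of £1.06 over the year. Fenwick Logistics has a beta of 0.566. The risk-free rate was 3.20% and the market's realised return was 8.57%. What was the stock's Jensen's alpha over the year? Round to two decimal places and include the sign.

-5.53%

Realised HPR = (P1 + D1 − P0) / P0 = (18.72 + 1.06 − 19.64) / 19.64 = 0.14 / 19.64 = 0.7128%
MRP = 8.57% − 3.20% = 5.37%
CAPM required = R_f + β·MRP = 3.20% + 0.566 × 5.37% = 6.23942%
α = realised − required = 0.7128% − 6.23942% = -5.53%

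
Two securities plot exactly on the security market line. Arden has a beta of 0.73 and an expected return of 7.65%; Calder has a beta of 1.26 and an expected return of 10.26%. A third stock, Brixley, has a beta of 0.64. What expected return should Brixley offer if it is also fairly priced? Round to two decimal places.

7.21%

MRP (SML slope) = (10.26% − 7.65%) / (1.26 − 0.73) = 2.61% / 0.53 = 4.9245%
R_f (intercept) = 7.65% − 0.73 × 4.9245% = 4.0551%
E(R_Brixley) = R_f + β × MRP = 4.0551% + 0.64 × 4.9245% = 7.21%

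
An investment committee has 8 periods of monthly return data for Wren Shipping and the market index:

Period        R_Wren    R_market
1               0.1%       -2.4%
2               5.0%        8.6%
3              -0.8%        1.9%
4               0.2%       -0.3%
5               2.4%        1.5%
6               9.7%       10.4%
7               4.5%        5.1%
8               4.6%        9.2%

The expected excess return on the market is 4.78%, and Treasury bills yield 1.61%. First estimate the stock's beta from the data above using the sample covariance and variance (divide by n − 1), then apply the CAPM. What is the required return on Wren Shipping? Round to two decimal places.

4.65%

Mean R_i = (0.1 + 5.0 − 0.8 + 0.2 + 2.4 + 9.7 + 4.5 + 4.6) / 8 = 3.2125%
Mean R_m = (-2.4 + 8.6 + 1.9 − 0.3 + 1.5 + 10.4 + 5.1 + 9.2) / 8 = 4.2500%
Σ(R_i − R̄_i)(R_m − R̄_m) = 101.7050  ⇒  Cov = 101.7050 / 7 = 14.5293
Σ(R_m − R̄_m)² = 159.9800  ⇒  Var(R_m) = 159.9800 / 7 = 22.8543
β = Cov / Var(R_m) = 14.5293 / 22.8543 = 0.6357
E(R) = R_f + β × MRP = 1.61% + 0.6357 × 4.78% = 4.65%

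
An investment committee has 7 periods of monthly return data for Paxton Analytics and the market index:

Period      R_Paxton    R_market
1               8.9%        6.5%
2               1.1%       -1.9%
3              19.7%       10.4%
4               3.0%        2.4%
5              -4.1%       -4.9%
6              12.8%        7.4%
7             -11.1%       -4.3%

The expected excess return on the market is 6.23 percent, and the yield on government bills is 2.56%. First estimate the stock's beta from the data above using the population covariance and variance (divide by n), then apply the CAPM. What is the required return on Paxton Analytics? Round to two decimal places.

12.73%

Mean R_i = (8.9 + 1.1 + 19.7 + 3.0 − 4.1 + 12.8 − 11.1) / 7 = 4.3286%
Mean R_m = (6.5 − 1.9 + 10.4 + 2.4 − 4.9 + 7.4 − 4.3) / 7 = 2.2286%
Σ(R_i − R̄_i)(R_m − R̄_m) = 362.8543  ⇒  Cov = 362.8543 / 7 = 51.8363
Σ(R_m − R̄_m)² = 222.2743  ⇒  Var(R_m) = 222.2743 / 7 = 31.7535
β = Cov / Var(R_m) = 51.8363 / 31.7535 = 1.6325
E(R) = R_f + β × MRP = 2.56% + 1.6325 × 6.23% = 12.73%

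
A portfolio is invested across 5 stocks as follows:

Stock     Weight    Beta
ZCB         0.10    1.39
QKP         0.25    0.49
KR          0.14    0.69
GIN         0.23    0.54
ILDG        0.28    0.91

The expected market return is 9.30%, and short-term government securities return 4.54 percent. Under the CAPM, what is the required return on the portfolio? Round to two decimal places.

8.05%

β_P = Σ w_i β_i = 0.10×1.39 + 0.25×0.49 + 0.14×0.69 + 0.23×0.54 + 0.28×0.91 = 0.7371
MRP = 9.30% − 4.54% = 4.76%
E(R_P) = R_f + β_P × MRP = 4.54% + 0.7371 × 4.76% = 8.05%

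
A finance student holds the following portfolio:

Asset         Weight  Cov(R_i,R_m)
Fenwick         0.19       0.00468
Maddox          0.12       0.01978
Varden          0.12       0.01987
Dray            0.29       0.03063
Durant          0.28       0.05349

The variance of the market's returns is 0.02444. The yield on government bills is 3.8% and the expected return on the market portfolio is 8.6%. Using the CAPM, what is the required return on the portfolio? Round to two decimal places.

β_Fenwick = 0.00468 / 0.02444 = 0.1915
β_Maddox = 0.01978 / 0.02444 = 0.8093
β_Varden = 0.01987 / 0.02444 = 0.8130
β_Dray = 0.03063 / 0.02444 = 1.2533
β_Durant = 0.05349 / 0.02444 = 2.1886
β_P = Σ w_i β_i = 0.19×0.1915 + 0.12×0.8093 + 0.12×0.8130 + 0.29×1.2533 + 0.28×2.1886 = 1.2073
MRP = 8.6% − 3.8% = 4.80%
E(R_P) = R_f + β_P × MRP = 3.8% + 1.2073 × 4.8% = 9.60%

9.60%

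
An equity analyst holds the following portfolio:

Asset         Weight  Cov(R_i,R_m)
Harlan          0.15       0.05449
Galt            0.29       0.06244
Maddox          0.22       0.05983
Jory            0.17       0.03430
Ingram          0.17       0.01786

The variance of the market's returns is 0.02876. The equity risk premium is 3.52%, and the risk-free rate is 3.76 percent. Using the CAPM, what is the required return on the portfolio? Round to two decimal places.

9.67%

β_Harlan = 0.05449 / 0.02876 = 1.8946
β_Galt = 0.06244 / 0.02876 = 2.1711
β_Maddox = 0.05983 / 0.02876 = 2.0803
β_Jory = 0.03430 / 0.02876 = 1.1926
β_Ingram = 0.01786 / 0.02876 = 0.6210
β_P = Σ w_i β_i = 0.15×1.8946 + 0.29×2.1711 + 0.22×2.0803 + 0.17×1.1926 + 0.17×0.6210 = 1.6798
E(R_P) = R_f + β_P × MRP = 3.76% + 1.6798 × 3.52% = 9.67%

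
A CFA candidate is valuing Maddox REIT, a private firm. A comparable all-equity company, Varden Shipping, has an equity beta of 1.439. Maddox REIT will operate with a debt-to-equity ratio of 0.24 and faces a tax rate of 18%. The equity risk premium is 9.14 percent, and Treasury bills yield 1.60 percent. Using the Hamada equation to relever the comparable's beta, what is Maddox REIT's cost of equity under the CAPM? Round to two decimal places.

17.34%

β_L = β_U × [1 + (1 − t)(D/E)] = 1.439 × [1 + (1 − 0.18) × 0.24]
    = 1.439 × [1 + 0.82 × 0.24] = 1.439 × 1.1968 = 1.7222
E(R) = R_f + β_L × MRP = 1.60% + 1.7222 × 9.14% = 17.34%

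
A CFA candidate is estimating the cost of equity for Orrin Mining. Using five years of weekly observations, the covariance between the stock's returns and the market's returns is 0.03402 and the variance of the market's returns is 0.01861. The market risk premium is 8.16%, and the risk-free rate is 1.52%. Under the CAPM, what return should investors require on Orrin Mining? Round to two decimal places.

16.44%

β = Cov(R_i, R_m) / Var(R_m) = 0.03402 / 0.01861 = 1.8280
E(R) = R_f + β × MRP = 1.52% + 1.8280 × 8.16% = 16.44%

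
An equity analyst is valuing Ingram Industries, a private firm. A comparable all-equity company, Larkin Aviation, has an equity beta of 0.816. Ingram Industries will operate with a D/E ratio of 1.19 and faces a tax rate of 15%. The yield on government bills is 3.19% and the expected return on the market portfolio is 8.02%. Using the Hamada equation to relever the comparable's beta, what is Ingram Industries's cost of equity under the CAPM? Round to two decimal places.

11.12%

β_L = β_U × [1 + (1 − t)(D/E)] = 0.816 × [1 + (1 − 0.15) × 1.19]
    = 0.816 × [1 + 0.85 × 1.19] = 0.816 × 2.0115 = 1.6414
MRP = 8.02% − 3.19% = 4.83%
E(R) = R_f + β_L × MRP = 3.19% + 1.6414 × 4.83% = 11.12%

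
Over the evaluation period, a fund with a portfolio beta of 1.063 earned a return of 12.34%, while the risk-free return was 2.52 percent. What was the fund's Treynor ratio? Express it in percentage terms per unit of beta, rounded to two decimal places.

9.24%

Treynor = (R_P − R_f) / β_P = (12.34% − 2.52%) / 1.0630 = 9.82% / 1.0630 = 9.24%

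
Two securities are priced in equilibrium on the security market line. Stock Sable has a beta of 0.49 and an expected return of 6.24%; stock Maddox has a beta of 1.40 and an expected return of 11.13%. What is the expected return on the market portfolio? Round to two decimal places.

Both satisfy E(R) = R_f + β·MRP, so the slope of the SML is
MRP = (11.13% − 6.24%) / (1.40 − 0.49) = 4.89% / 0.91 = 5.3736%
R_f = E(R_Sable) − β_Sable·MRP = 6.24% − 0.49 × 5.3736% = 3.6069%
E(R_m) = R_f + MRP = 3.6069% + 5.3736% = 8.98%

8.98%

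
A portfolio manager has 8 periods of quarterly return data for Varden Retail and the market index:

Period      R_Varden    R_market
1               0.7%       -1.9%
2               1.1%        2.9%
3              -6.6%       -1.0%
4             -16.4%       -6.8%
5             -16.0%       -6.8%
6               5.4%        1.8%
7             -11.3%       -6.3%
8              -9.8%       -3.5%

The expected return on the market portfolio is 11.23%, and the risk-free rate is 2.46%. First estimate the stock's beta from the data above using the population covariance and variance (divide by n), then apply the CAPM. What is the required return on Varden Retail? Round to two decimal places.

Mean R_i = (0.7 + 1.1 − 6.6 − 16.4 − 16.0 + 5.4 − 11.3 − 9.8) / 8 = -6.6125%
Mean R_m = (-1.9 + 2.9 − 1.0 − 6.8 − 6.8 + 1.8 − 6.3 − 3.5) / 8 = -2.7000%
Σ(R_i − R̄_i)(R_m − R̄_m) = 201.1600  ⇒  Cov = 201.1600 / 8 = 25.1450
Σ(R_m − R̄_m)² = 102.3600  ⇒  Var(R_m) = 102.3600 / 8 = 12.7950
β = Cov / Var(R_m) = 25.1450 / 12.7950 = 1.9652
MRP = 11.23% − 2.46% = 8.77%
E(R) = R_f + β × MRP = 2.46% + 1.9652 × 8.77% = 19.69%

19.69%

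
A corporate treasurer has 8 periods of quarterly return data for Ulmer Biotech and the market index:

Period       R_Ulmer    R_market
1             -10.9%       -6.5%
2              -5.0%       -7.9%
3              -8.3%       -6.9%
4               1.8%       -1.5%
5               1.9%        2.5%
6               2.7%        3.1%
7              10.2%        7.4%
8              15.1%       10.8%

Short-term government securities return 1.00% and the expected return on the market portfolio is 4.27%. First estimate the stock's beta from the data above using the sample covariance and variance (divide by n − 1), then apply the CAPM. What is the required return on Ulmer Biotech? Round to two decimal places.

4.98%

Mean R_i = (-10.9 − 5.0 − 8.3 + 1.8 + 1.9 + 2.7 + 10.2 + 15.1) / 8 = 0.9375%
Mean R_m = (-6.5 − 7.9 − 6.9 − 1.5 + 2.5 + 3.1 + 7.4 + 10.8) / 8 = 0.1250%
Σ(R_i − R̄_i)(R_m − R̄_m) = 415.6625  ⇒  Cov = 415.6625 / 7 = 59.3804
Σ(R_m − R̄_m)² = 341.6550  ⇒  Var(R_m) = 341.6550 / 7 = 48.8079
β = Cov / Var(R_m) = 59.3804 / 48.8079 = 1.2166
MRP = 4.27% − 1.00% = 3.27%
E(R) = R_f + β × MRP = 1.00% + 1.2166 × 3.27% = 4.98%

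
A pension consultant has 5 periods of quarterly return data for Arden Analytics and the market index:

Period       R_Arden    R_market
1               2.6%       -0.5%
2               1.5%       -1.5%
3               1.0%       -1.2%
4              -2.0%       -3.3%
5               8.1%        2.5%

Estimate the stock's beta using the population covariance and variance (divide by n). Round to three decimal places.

1.737

Mean R_i = (2.6 + 1.5 + 1.0 − 2.0 + 8.1) / 5 = 2.2400%
Mean R_m = (-0.5 − 1.5 − 1.2 − 3.3 + 2.5) / 5 = -0.8000%
Σ(R_i − R̄_i)(R_m − R̄_m) = 31.0600  ⇒  Cov = 31.0600 / 5 = 6.2120
Σ(R_m − R̄_m)² = 17.8800  ⇒  Var(R_m) = 17.8800 / 5 = 3.5760
β = Cov / Var(R_m) = 6.2120 / 3.5760 = 1.7371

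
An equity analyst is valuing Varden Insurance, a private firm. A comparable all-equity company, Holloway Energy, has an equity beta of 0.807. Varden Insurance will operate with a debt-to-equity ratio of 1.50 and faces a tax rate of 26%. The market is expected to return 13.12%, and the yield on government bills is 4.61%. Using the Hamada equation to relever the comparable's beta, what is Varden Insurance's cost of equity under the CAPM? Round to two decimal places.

19.10%

β_L = β_U × [1 + (1 − t)(D/E)] = 0.807 × [1 + (1 − 0.26) × 1.50]
    = 0.807 × [1 + 0.74 × 1.50] = 0.807 × 2.1100 = 1.7028
MRP = 13.12% − 4.61% = 8.51%
E(R) = R_f + β_L × MRP = 4.61% + 1.7028 × 8.51% = 19.10%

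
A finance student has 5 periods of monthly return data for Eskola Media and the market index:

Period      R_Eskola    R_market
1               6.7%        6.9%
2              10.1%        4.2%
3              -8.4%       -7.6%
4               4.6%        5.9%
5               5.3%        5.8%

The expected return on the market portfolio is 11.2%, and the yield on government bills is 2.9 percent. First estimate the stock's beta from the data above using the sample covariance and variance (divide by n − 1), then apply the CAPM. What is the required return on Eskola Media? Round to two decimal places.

11.74%

Mean R_i = (6.7 + 10.1 − 8.4 + 4.6 + 5.3) / 5 = 3.6600%
Mean R_m = (6.9 + 4.2 − 7.6 + 5.9 + 5.8) / 5 = 3.0400%
Σ(R_i − R̄_i)(R_m − R̄_m) = 154.7380  ⇒  Cov = 154.7380 / 4 = 38.6845
Σ(R_m − R̄_m)² = 145.2520  ⇒  Var(R_m) = 145.2520 / 4 = 36.3130
β = Cov / Var(R_m) = 38.6845 / 36.3130 = 1.0653
MRP = 11.2% − 2.9% = 8.30%
E(R) = R_f + β × MRP = 2.9% + 1.0653 × 8.3% = 11.74%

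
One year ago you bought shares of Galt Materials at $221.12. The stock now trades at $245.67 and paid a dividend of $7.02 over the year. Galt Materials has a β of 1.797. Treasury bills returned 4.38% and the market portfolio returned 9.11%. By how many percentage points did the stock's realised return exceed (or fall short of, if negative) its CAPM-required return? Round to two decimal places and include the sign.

Realised HPR = (P1 + D1 − P0) / P0 = (245.67 + 7.02 − 221.12) / 221.12 = 31.57 / 221.12 = 14.2773%
MRP = 9.11% − 4.38% = 4.73%
CAPM required = R_f + β·MRP = 4.38% + 1.797 × 4.73% = 12.87981%
α = realised − required = 14.2773% − 12.87981% = +1.40%

+1.40%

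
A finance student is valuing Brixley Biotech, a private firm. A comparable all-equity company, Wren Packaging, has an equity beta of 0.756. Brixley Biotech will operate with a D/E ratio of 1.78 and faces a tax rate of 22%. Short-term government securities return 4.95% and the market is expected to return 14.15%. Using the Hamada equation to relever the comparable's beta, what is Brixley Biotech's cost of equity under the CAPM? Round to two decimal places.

21.56%

β_L = β_U × [1 + (1 − t)(D/E)] = 0.756 × [1 + (1 − 0.22) × 1.78]
    = 0.756 × [1 + 0.78 × 1.78] = 0.756 × 2.3884 = 1.8056
MRP = 14.15% − 4.95% = 9.20%
E(R) = R_f + β_L × MRP = 4.95% + 1.8056 × 9.20% = 21.56%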